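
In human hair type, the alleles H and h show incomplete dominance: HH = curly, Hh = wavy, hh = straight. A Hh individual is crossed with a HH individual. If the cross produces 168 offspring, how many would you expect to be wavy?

Punnett square for Hh × HH:
Offspring genotypes: 2 HH, 2 Hh
Phenotype counts: 2 curly, 2 wavy
wavy: 2 out of 4 → fraction 1/2
Expected count = 1/2 × 168 = 84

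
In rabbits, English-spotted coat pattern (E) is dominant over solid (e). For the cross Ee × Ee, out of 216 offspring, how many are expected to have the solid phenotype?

Punnett square for Ee × Ee:
Offspring genotypes: 1 EE, 2 Ee, 1 ee
Total offspring: 4
Count with target: 1
Probability: 1/4
Expected count = 1/4 × 216 = 54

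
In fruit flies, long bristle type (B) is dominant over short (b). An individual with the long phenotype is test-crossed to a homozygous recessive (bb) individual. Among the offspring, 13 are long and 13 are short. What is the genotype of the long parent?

Test cross: ? × bb
Offspring: 13 long, 13 short — approximately 1:1.
A 1:1 ratio in a test cross indicates the unknown parent is heterozygous (Bb).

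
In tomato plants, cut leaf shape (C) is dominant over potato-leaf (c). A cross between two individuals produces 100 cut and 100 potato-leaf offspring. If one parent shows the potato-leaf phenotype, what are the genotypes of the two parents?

Observed offspring: 100 cut, 100 potato-leaf
The observed ratio simplifies to 1:1. One parent shows potato-leaf, so its genotype must be cc. A 1:1 offspring split requires the other parent to be heterozygous (Cc).
Parent genotypes: cc × Cc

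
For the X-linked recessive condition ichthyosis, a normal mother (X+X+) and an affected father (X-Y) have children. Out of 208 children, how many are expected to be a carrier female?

Cross: X+X+ × X-Y
Offspring: 2 X+X-, 2 X+Y
Probability of a carrier female: 2/4 = 1/2
Expected count = 1/2 × 208 = 104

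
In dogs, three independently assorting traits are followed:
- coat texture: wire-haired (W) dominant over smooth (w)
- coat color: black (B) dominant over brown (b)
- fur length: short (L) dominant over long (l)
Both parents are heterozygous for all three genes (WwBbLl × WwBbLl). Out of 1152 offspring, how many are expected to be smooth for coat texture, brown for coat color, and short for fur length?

Trihybrid cross: WwBbLl × WwBbLl
Each trait segregates independently with a 3:1 phenotypic ratio, so each gene contributes 3/4 (dominant) or 1/4 (recessive).
Target: smooth (coat texture), brown (coat color), short (fur length)
Probability = product of independent per-trait probabilities
= 1/4 × 1/4 × 3/4 = 3/64
Expected count = 3/64 × 1152 = 54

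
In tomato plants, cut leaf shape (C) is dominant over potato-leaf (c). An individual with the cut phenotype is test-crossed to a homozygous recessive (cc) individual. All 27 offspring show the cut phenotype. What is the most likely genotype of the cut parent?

Test cross: ? × cc
All offspring are cut.
If the unknown parent were heterozygous (Cc), about half of 27 offspring would be potato-leaf; none are. The unknown parent is most likely homozygous dominant (CC).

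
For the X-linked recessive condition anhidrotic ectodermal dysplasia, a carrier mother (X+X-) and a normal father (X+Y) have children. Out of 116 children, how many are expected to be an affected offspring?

Cross: X+X- × X+Y
Offspring: 1 X+X+, 1 X+Y, 1 X+X-, 1 X-Y
Probability of an affected offspring: 1/4
Expected count = 1/4 × 116 = 29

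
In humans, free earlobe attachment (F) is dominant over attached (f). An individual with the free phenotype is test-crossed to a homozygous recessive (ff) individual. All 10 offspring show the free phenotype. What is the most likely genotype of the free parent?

Test cross: ? × ff
All offspring are free.
If the unknown parent were heterozygous (Ff), about half of 10 offspring would be attached; none are. The unknown parent is most likely homozygous dominant (FF).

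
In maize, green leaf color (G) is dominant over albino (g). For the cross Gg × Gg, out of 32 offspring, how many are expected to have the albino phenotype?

Punnett square for Gg × Gg:
Offspring genotypes: 1 GG, 2 Gg, 1 gg
Total offspring: 4
Count with target: 1
Probability: 1/4
Expected count = 1/4 × 32 = 8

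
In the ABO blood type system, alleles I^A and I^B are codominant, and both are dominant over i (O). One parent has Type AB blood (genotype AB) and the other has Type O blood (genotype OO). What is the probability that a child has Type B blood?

Cross: AB × OO
Possible offspring genotypes: 2 AO, 2 BO
Blood type counts: 2 Type A, 2 Type B
Probability of Type B: 2/4 = 1/2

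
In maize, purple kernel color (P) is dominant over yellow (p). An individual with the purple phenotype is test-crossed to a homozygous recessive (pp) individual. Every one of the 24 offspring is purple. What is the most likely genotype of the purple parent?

Test cross: ? × pp
All offspring are purple.
If the unknown parent were heterozygous (Pp), about half of 24 offspring would be yellow; none are. The unknown parent is most likely homozygous dominant (PP).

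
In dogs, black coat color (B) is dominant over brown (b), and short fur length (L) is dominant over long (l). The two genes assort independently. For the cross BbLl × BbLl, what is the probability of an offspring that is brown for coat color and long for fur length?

Dihybrid cross BbLl × BbLl — consider each gene separately:
coat color: Bb × Bb → 1 BB, 2 Bb, 1 bb → 3 B_ : 1 bb (out of 4)
fur length: Ll × Ll → 1 LL, 2 Ll, 1 ll → 3 L_ : 1 ll (out of 4)
Looking for: brown (bb) and long (ll)
P(brown) = 1/4, P(long) = 1/4
P(both) = 1/4 × 1/4 = 1/16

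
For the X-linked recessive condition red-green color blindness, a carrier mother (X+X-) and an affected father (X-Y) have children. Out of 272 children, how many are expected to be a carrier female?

Cross: X+X- × X-Y
Offspring: 1 X+X-, 1 X+Y, 1 X-X-, 1 X-Y
Probability of a carrier female: 1/4
Expected count = 1/4 × 272 = 68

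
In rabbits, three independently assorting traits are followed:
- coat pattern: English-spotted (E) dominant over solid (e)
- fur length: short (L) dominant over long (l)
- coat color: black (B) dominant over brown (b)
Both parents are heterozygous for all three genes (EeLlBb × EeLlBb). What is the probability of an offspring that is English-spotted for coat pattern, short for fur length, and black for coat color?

Trihybrid cross: EeLlBb × EeLlBb
Each trait segregates independently with a 3:1 phenotypic ratio, so each gene contributes 3/4 (dominant) or 1/4 (recessive).
Target: English-spotted (coat pattern), short (fur length), black (coat color)
Probability = product of independent per-trait probabilities
= 3/4 × 3/4 × 3/4 = 27/64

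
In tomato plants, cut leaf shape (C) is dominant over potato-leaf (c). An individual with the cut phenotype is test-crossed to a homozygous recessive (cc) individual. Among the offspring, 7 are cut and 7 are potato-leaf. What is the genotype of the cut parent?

Test cross: ? × cc
Offspring: 7 cut, 7 potato-leaf — approximately 1:1.
A 1:1 ratio in a test cross indicates the unknown parent is heterozygous (Cc).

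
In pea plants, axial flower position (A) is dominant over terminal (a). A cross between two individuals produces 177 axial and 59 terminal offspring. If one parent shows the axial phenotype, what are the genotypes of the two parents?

Observed offspring: 177 axial, 59 terminal
The observed ratio simplifies to 3:1. Terminal (aa) offspring appear, so each parent must contribute one a allele. The parent stated to show axial carries A, so it is Aa. The other parent is then either Aa or aa: Aa × aa would give a 1:1 split, whereas Aa × Aa gives 3:1 — matching the data. So both parents are heterozygous (Aa × Aa).
Parent genotypes: Aa × Aa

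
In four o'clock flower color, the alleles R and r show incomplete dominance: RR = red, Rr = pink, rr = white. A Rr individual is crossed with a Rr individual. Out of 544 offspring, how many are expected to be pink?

Punnett square for Rr × Rr:
Offspring genotypes: 1 RR, 2 Rr, 1 rr
Phenotype counts: 1 red, 2 pink, 1 white
pink: 2 out of 4 → fraction 1/2
Expected count = 1/2 × 544 = 272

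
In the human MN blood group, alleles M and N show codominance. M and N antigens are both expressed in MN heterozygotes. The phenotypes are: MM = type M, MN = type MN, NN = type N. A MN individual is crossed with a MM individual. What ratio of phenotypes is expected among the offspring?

Punnett square for MN × MM:
Offspring genotypes: 2 MM, 2 MN
Phenotype counts: 2 type M, 2 type MN
Ratio: 1 type M : 1 type MN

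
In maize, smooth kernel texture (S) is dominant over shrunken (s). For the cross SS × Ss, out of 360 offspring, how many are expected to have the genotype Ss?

Punnett square for SS × Ss:
Offspring genotypes: 2 SS, 2 Ss
Total offspring: 4
Count with target: 2
Probability: 2/4 = 1/2
Expected count = 1/2 × 360 = 180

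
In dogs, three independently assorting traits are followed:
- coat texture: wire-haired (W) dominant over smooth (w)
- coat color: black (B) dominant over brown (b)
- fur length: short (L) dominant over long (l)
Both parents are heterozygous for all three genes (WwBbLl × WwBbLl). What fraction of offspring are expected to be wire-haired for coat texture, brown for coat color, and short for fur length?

Trihybrid cross: WwBbLl × WwBbLl
Each trait segregates independently with a 3:1 phenotypic ratio, so each gene contributes 3/4 (dominant) or 1/4 (recessive).
Target: wire-haired (coat texture), brown (coat color), short (fur length)
Probability = product of independent per-trait probabilities
= 3/4 × 1/4 × 3/4 = 9/64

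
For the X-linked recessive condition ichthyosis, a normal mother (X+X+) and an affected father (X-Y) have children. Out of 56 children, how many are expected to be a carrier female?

Cross: X+X+ × X-Y
Offspring: 2 X+X-, 2 X+Y
Probability of a carrier female: 2/4 = 1/2
Expected count = 1/2 × 56 = 28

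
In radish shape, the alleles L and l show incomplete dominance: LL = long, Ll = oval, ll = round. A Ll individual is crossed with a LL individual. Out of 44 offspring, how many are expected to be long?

Punnett square for Ll × LL:
Offspring genotypes: 2 LL, 2 Ll
Phenotype counts: 2 long, 2 oval
long: 2 out of 4 → fraction 1/2
Expected count = 1/2 × 44 = 22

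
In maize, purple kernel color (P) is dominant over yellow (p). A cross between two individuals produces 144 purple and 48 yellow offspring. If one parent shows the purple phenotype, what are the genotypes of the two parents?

Observed offspring: 144 purple, 48 yellow
The observed ratio simplifies to 3:1. Yellow (pp) offspring appear, so each parent must contribute one p allele. The parent stated to show purple carries P, so it is Pp. The other parent is then either Pp or pp: Pp × pp would give a 1:1 split, whereas Pp × Pp gives 3:1 — matching the data. So both parents are heterozygous (Pp × Pp).
Parent genotypes: Pp × Pp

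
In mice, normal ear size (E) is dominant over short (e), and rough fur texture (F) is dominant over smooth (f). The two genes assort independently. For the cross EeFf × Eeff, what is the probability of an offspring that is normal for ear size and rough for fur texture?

Dihybrid cross EeFf × Eeff — consider each gene separately:
ear size: Ee × Ee → 1 EE, 2 Ee, 1 ee → 3 E_ : 1 ee (out of 4)
fur texture: Ff × ff → 2 Ff, 2 ff → 2 F_ : 2 ff (out of 4)
Looking for: normal (E_) and rough (F_)
P(normal) = 3/4, P(rough) = 2/4
P(both) = 3/4 × 2/4 = 6/16 = 3/8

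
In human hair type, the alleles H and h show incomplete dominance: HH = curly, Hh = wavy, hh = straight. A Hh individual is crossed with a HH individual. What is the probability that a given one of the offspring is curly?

Punnett square for Hh × HH:
Offspring genotypes: 2 HH, 2 Hh
Phenotype counts: 2 curly, 2 wavy
curly: 2 out of 4
Probability: 2/4 = 1/2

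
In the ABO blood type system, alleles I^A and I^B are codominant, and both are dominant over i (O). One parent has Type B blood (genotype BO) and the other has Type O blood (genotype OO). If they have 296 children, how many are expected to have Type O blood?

Cross: BO × OO
Possible offspring genotypes: 2 BO, 2 OO
Blood type counts: 2 Type B, 2 Type O
Probability of Type O: 2/4 = 1/2
Expected count = 1/2 × 296 = 148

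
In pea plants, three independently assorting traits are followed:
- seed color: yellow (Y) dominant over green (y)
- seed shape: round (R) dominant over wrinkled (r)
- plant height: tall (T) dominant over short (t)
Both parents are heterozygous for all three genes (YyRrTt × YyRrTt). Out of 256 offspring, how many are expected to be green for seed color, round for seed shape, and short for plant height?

Trihybrid cross: YyRrTt × YyRrTt
Each trait segregates independently with a 3:1 phenotypic ratio, so each gene contributes 3/4 (dominant) or 1/4 (recessive).
Target: green (seed color), round (seed shape), short (plant height)
Probability = product of independent per-trait probabilities
= 1/4 × 3/4 × 1/4 = 3/64
Expected count = 3/64 × 256 = 12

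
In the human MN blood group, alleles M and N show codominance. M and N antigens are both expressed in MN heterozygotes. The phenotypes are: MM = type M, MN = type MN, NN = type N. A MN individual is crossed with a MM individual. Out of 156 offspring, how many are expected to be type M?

Punnett square for MN × MM:
Offspring genotypes: 2 MM, 2 MN
Phenotype counts: 2 type M, 2 type MN
type M: 2 out of 4 → fraction 1/2
Expected count = 1/2 × 156 = 78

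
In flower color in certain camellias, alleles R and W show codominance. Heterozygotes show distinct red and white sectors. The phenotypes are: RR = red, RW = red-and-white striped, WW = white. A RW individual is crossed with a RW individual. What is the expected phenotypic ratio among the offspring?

Punnett square for RW × RW:
Offspring genotypes: 1 RR, 2 RW, 1 WW
Phenotype counts: 1 red, 2 red-and-white striped, 1 white
Ratio: 1 red : 2 red-and-white striped : 1 white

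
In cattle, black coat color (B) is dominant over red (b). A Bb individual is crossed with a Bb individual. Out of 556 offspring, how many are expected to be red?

Punnett square for Bb × Bb:
Offspring genotypes: 1 BB, 2 Bb, 1 bb
black: 3, red: 1
red: 1 out of 4 → fraction 1/4
Expected count = 1/4 × 556 = 139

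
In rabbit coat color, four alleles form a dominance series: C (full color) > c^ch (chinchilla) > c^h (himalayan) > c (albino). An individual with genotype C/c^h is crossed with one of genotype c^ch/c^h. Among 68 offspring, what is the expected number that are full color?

Cross: C/c^h × c^ch/c^h
Allele dominance: C > c^ch > c^h > c
Offspring genotypes: 1 C/c^ch, 1 C/c^h, 1 c^ch/c^h, 1 c^h/c^h
Phenotype counts: 2 full color, 1 chinchilla, 1 himalayan
full color: 2 out of 4 → fraction 1/2
Expected count = 1/2 × 68 = 34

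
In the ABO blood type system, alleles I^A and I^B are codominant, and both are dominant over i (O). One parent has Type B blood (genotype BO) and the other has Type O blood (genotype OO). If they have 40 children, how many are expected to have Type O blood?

Cross: BO × OO
Possible offspring genotypes: 2 BO, 2 OO
Blood type counts: 2 Type B, 2 Type O
Probability of Type O: 2/4 = 1/2
Expected count = 1/2 × 40 = 20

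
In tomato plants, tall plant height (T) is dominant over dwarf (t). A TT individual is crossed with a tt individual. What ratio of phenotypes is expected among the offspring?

Punnett square for TT × tt:
Offspring genotypes: 4 Tt
tall: 4, dwarf: 0
Ratio: all tall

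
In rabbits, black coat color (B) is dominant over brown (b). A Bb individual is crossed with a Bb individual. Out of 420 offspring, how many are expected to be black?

Punnett square for Bb × Bb:
Offspring genotypes: 1 BB, 2 Bb, 1 bb
black: 3, brown: 1
black: 3 out of 4 → fraction 3/4
Expected count = 3/4 × 420 = 315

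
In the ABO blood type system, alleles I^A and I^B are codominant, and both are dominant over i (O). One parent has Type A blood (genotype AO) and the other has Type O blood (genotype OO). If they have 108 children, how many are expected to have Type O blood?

Cross: AO × OO
Possible offspring genotypes: 2 AO, 2 OO
Blood type counts: 2 Type A, 2 Type O
Probability of Type O: 2/4 = 1/2
Expected count = 1/2 × 108 = 54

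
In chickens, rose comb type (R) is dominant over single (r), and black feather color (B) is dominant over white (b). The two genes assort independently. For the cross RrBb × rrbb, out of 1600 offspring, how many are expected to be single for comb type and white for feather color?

Dihybrid cross RrBb × rrbb — consider each gene separately:
comb type: Rr × rr → 2 Rr, 2 rr → 2 R_ : 2 rr (out of 4)
feather color: Bb × bb → 2 Bb, 2 bb → 2 B_ : 2 bb (out of 4)
Looking for: single (rr) and white (bb)
P(single) = 2/4, P(white) = 2/4
P(both) = 2/4 × 2/4 = 4/16 = 1/4
Expected count = 1/4 × 1600 = 400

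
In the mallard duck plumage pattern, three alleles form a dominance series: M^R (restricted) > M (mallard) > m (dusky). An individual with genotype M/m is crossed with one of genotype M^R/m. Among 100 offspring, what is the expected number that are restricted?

Cross: M/m × M^R/m
Allele dominance: M^R > M > m
Offspring genotypes: 1 M^R/M, 1 M/m, 1 M^R/m, 1 m/m
Phenotype counts: 2 restricted, 1 mallard, 1 dusky
restricted: 2 out of 4 → fraction 1/2
Expected count = 1/2 × 100 = 50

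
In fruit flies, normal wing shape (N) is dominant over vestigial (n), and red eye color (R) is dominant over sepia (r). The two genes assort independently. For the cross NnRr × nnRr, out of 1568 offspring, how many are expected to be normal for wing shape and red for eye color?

Dihybrid cross NnRr × nnRr — consider each gene separately:
wing shape: Nn × nn → 2 Nn, 2 nn → 2 N_ : 2 nn (out of 4)
eye color: Rr × Rr → 1 RR, 2 Rr, 1 rr → 3 R_ : 1 rr (out of 4)
Looking for: normal (N_) and red (R_)
P(normal) = 2/4, P(red) = 3/4
P(both) = 2/4 × 3/4 = 6/16 = 3/8
Expected count = 3/8 × 1568 = 588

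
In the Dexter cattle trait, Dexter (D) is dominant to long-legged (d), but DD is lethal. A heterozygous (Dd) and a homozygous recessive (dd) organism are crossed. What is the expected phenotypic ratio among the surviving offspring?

Cross: Dd × dd
Punnett square offspring (before lethality): 2 Dd, 2 dd
No DD offspring are produced in this cross.
Ratio: 1 Dexter (short-legged) : 1 long-legged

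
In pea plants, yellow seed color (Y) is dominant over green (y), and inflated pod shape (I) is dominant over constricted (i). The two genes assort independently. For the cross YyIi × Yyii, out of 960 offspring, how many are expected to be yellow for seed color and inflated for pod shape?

Dihybrid cross YyIi × Yyii — consider each gene separately:
seed color: Yy × Yy → 1 YY, 2 Yy, 1 yy → 3 Y_ : 1 yy (out of 4)
pod shape: Ii × ii → 2 Ii, 2 ii → 2 I_ : 2 ii (out of 4)
Looking for: yellow (Y_) and inflated (I_)
P(yellow) = 3/4, P(inflated) = 2/4
P(both) = 3/4 × 2/4 = 6/16 = 3/8
Expected count = 3/8 × 960 = 360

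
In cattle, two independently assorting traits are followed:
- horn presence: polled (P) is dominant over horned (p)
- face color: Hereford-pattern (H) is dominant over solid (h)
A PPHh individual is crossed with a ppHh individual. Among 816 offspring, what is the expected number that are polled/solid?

Dihybrid cross PPHh × ppHh — consider each gene separately:
horn presence: PP × pp → 4 Pp → 4 P_ (out of 4)
face color: Hh × Hh → 1 HH, 2 Hh, 1 hh → 3 H_ : 1 hh (out of 4)
Combine (counts out of 4 × 4 = 16): polled/Hereford-pattern (P_H_) = 4×3 = 12; polled/solid (P_hh) = 4×1 = 4
Phenotype counts (out of 16): 12 polled/Hereford-pattern, 4 polled/solid
polled/solid: 4 out of 16 → fraction 1/4
Expected count = 1/4 × 816 = 204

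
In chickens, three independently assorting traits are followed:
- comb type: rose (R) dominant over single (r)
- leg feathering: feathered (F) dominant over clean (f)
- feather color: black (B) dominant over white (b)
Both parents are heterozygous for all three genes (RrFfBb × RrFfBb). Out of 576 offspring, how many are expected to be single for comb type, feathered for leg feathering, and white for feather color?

Trihybrid cross: RrFfBb × RrFfBb
Each trait segregates independently with a 3:1 phenotypic ratio, so each gene contributes 3/4 (dominant) or 1/4 (recessive).
Target: single (comb type), feathered (leg feathering), white (feather color)
Probability = product of independent per-trait probabilities
= 1/4 × 3/4 × 1/4 = 3/64
Expected count = 3/64 × 576 = 27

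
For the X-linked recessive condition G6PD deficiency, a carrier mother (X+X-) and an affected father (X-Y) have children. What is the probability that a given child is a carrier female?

Cross: X+X- × X-Y
Offspring: 1 X+X-, 1 X+Y, 1 X-X-, 1 X-Y
Probability of a carrier female: 1/4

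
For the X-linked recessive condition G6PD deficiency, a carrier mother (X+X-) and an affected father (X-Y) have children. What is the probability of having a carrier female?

Cross: X+X- × X-Y
Offspring: 1 X+X-, 1 X+Y, 1 X-X-, 1 X-Y
Probability of a carrier female: 1/4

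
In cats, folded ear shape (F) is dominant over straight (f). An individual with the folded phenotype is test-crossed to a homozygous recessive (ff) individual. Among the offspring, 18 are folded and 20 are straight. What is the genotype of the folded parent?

Test cross: ? × ff
Offspring: 18 folded, 20 straight — approximately 1:1.
A 1:1 ratio in a test cross indicates the unknown parent is heterozygous (Ff).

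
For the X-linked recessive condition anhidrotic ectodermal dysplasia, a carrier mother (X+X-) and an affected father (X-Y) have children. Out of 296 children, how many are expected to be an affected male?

Cross: X+X- × X-Y
Offspring: 1 X+X-, 1 X+Y, 1 X-X-, 1 X-Y
Probability of an affected male: 1/4
Expected count = 1/4 × 296 = 74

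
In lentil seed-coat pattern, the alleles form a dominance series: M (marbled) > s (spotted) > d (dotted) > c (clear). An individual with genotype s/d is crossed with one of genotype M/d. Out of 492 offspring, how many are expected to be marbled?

Cross: s/d × M/d
Allele dominance: M > s > d > c
Offspring genotypes: 1 M/s, 1 s/d, 1 M/d, 1 d/d
Phenotype counts: 2 marbled, 1 spotted, 1 dotted
marbled: 2 out of 4 → fraction 1/2
Expected count = 1/2 × 492 = 246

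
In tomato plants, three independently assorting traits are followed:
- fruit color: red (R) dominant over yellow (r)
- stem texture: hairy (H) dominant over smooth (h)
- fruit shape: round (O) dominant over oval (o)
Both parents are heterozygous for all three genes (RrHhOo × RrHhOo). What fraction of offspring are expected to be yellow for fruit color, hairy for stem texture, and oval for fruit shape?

Trihybrid cross: RrHhOo × RrHhOo
Each trait segregates independently with a 3:1 phenotypic ratio, so each gene contributes 3/4 (dominant) or 1/4 (recessive).
Target: yellow (fruit color), hairy (stem texture), oval (fruit shape)
Probability = product of independent per-trait probabilities
= 1/4 × 3/4 × 1/4 = 3/64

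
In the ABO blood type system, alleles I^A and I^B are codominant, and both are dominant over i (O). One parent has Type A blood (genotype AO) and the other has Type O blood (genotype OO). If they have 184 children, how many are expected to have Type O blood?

Cross: AO × OO
Possible offspring genotypes: 2 AO, 2 OO
Blood type counts: 2 Type A, 2 Type O
Probability of Type O: 2/4 = 1/2
Expected count = 1/2 × 184 = 92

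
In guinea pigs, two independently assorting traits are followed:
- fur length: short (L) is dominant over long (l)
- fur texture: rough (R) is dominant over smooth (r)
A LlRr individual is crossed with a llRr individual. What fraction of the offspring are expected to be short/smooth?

Dihybrid cross LlRr × llRr — consider each gene separately:
fur length: Ll × ll → 2 Ll, 2 ll → 2 L_ : 2 ll (out of 4)
fur texture: Rr × Rr → 1 RR, 2 Rr, 1 rr → 3 R_ : 1 rr (out of 4)
Combine (counts out of 4 × 4 = 16): short/rough (L_R_) = 2×3 = 6; short/smooth (L_rr) = 2×1 = 2; long/rough (llR_) = 2×3 = 6; long/smooth (llrr) = 2×1 = 2
Phenotype counts (out of 16): 6 short/rough, 2 short/smooth, 6 long/rough, 2 long/smooth
short/smooth: 2 out of 16
Probability: 2/16 = 1/8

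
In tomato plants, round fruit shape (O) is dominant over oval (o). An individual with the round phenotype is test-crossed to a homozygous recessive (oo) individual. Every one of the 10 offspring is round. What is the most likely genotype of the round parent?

Test cross: ? × oo
All offspring are round.
If the unknown parent were heterozygous (Oo), about half of 10 offspring would be oval; none are. The unknown parent is most likely homozygous dominant (OO).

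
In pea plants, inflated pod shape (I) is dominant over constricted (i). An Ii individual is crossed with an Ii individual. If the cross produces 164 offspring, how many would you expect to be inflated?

Punnett square for Ii × Ii:
Offspring genotypes: 1 II, 2 Ii, 1 ii
inflated: 3, constricted: 1
inflated: 3 out of 4 → fraction 3/4
Expected count = 3/4 × 164 = 123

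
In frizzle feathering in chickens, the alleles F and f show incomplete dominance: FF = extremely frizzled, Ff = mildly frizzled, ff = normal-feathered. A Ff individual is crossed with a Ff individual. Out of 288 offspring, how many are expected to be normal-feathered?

Punnett square for Ff × Ff:
Offspring genotypes: 1 FF, 2 Ff, 1 ff
Phenotype counts: 1 extremely frizzled, 2 mildly frizzled, 1 normal-feathered
normal-feathered: 1 out of 4 → fraction 1/4
Expected count = 1/4 × 288 = 72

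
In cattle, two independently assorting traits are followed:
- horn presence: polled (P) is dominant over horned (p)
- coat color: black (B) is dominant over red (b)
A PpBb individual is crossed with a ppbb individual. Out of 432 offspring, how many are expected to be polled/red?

Dihybrid cross PpBb × ppbb — consider each gene separately:
horn presence: Pp × pp → 2 Pp, 2 pp → 2 P_ : 2 pp (out of 4)
coat color: Bb × bb → 2 Bb, 2 bb → 2 B_ : 2 bb (out of 4)
Combine (counts out of 4 × 4 = 16): polled/black (P_B_) = 2×2 = 4; polled/red (P_bb) = 2×2 = 4; horned/black (ppB_) = 2×2 = 4; horned/red (ppbb) = 2×2 = 4
Phenotype counts (out of 16): 4 polled/black, 4 polled/red, 4 horned/black, 4 horned/red
polled/red: 4 out of 16 → fraction 1/4
Expected count = 1/4 × 432 = 108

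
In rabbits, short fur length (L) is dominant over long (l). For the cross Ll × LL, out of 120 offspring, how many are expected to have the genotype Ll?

Punnett square for Ll × LL:
Offspring genotypes: 2 LL, 2 Ll
Total offspring: 4
Count with target: 2
Probability: 2/4 = 1/2
Expected count = 1/2 × 120 = 60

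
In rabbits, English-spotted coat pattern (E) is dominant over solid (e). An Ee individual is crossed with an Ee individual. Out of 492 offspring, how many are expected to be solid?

Punnett square for Ee × Ee:
Offspring genotypes: 1 EE, 2 Ee, 1 ee
English-spotted: 3, solid: 1
solid: 1 out of 4 → fraction 1/4
Expected count = 1/4 × 492 = 123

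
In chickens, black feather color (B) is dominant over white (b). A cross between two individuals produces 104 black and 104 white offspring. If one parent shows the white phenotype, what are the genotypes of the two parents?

Observed offspring: 104 black, 104 white
The observed ratio simplifies to 1:1. One parent shows white, so its genotype must be bb. A 1:1 offspring split requires the other parent to be heterozygous (Bb).
Parent genotypes: bb × Bb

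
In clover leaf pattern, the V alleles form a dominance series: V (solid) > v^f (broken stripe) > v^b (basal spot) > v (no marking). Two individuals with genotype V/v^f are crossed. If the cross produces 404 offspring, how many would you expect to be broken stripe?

Cross: V/v^f × V/v^f
Allele dominance: V > v^f > v^b > v
Offspring genotypes: 1 V/V, 2 V/v^f, 1 v^f/v^f
Phenotype counts: 3 solid, 1 broken stripe
broken stripe: 1 out of 4 → fraction 1/4
Expected count = 1/4 × 404 = 101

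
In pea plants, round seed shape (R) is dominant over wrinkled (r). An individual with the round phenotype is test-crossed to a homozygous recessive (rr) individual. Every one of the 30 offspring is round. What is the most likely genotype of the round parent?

Test cross: ? × rr
All offspring are round.
If the unknown parent were heterozygous (Rr), about half of 30 offspring would be wrinkled; none are. The unknown parent is most likely homozygous dominant (RR).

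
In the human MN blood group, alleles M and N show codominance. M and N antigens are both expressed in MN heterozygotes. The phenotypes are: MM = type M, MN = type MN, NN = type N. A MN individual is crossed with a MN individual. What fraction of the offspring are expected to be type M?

Punnett square for MN × MN:
Offspring genotypes: 1 MM, 2 MN, 1 NN
Phenotype counts: 1 type M, 2 type MN, 1 type N
type M: 1 out of 4
Probability: 1/4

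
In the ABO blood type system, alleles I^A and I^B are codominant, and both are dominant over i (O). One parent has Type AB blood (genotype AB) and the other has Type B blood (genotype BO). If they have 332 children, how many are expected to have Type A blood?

Cross: AB × BO
Possible offspring genotypes: 1 AB, 1 AO, 1 BB, 1 BO
Blood type counts: 1 Type AB, 1 Type A, 2 Type B
Probability of Type A: 1/4
Expected count = 1/4 × 332 = 83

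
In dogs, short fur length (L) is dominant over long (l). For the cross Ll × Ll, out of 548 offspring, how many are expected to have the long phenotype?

Punnett square for Ll × Ll:
Offspring genotypes: 1 LL, 2 Ll, 1 ll
Total offspring: 4
Count with target: 1
Probability: 1/4
Expected count = 1/4 × 548 = 137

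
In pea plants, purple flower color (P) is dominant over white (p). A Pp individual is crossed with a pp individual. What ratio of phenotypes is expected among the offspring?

Punnett square for Pp × pp:
Offspring genotypes: 2 Pp, 2 pp
purple: 2, white: 2
Ratio: 1:1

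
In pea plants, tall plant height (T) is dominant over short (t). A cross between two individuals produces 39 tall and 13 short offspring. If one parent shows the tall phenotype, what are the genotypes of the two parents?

Observed offspring: 39 tall, 13 short
The observed ratio simplifies to 3:1. Short (tt) offspring appear, so each parent must contribute one t allele. The parent stated to show tall carries T, so it is Tt. The other parent is then either Tt or tt: Tt × tt would give a 1:1 split, whereas Tt × Tt gives 3:1 — matching the data. So both parents are heterozygous (Tt × Tt).
Parent genotypes: Tt × Tt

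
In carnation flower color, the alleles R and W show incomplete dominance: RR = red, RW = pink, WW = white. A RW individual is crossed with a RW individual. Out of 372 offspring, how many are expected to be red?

Punnett square for RW × RW:
Offspring genotypes: 1 RR, 2 RW, 1 WW
Phenotype counts: 1 red, 2 pink, 1 white
red: 1 out of 4 → fraction 1/4
Expected count = 1/4 × 372 = 93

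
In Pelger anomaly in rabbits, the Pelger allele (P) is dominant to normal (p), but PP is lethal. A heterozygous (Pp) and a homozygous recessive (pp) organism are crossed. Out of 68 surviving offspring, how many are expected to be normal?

Cross: Pp × pp
Punnett square offspring (before lethality): 2 Pp, 2 pp
No PP offspring are produced in this cross.
normal: 2 out of 4 → fraction 1/2
Expected count = 1/2 × 68 = 34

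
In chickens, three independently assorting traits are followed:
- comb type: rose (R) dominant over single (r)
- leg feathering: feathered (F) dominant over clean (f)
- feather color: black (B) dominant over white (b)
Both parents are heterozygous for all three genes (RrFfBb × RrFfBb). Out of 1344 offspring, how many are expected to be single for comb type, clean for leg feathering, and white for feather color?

Trihybrid cross: RrFfBb × RrFfBb
Each trait segregates independently with a 3:1 phenotypic ratio, so each gene contributes 3/4 (dominant) or 1/4 (recessive).
Target: single (comb type), clean (leg feathering), white (feather color)
Probability = product of independent per-trait probabilities
= 1/4 × 1/4 × 1/4 = 1/64
Expected count = 1/64 × 1344 = 21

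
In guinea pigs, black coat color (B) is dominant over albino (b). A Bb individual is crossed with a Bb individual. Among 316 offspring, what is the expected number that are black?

Punnett square for Bb × Bb:
Offspring genotypes: 1 BB, 2 Bb, 1 bb
black: 3, albino: 1
black: 3 out of 4 → fraction 3/4
Expected count = 3/4 × 316 = 237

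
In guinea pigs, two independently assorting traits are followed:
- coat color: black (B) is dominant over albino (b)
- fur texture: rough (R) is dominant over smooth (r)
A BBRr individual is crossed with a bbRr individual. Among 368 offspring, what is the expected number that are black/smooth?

Dihybrid cross BBRr × bbRr — consider each gene separately:
coat color: BB × bb → 4 Bb → 4 B_ (out of 4)
fur texture: Rr × Rr → 1 RR, 2 Rr, 1 rr → 3 R_ : 1 rr (out of 4)
Combine (counts out of 4 × 4 = 16): black/rough (B_R_) = 4×3 = 12; black/smooth (B_rr) = 4×1 = 4
Phenotype counts (out of 16): 12 black/rough, 4 black/smooth
black/smooth: 4 out of 16 → fraction 1/4
Expected count = 1/4 × 368 = 92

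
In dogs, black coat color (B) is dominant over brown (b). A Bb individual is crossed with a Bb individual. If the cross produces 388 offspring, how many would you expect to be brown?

Punnett square for Bb × Bb:
Offspring genotypes: 1 BB, 2 Bb, 1 bb
black: 3, brown: 1
brown: 1 out of 4 → fraction 1/4
Expected count = 1/4 × 388 = 97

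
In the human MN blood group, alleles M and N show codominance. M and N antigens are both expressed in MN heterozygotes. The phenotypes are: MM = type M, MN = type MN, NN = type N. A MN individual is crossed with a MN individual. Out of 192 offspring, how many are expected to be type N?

Punnett square for MN × MN:
Offspring genotypes: 1 MM, 2 MN, 1 NN
Phenotype counts: 1 type M, 2 type MN, 1 type N
type N: 1 out of 4 → fraction 1/4
Expected count = 1/4 × 192 = 48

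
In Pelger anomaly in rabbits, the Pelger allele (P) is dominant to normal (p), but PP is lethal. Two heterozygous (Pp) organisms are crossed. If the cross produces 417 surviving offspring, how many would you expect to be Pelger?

Cross: Pp × Pp
Punnett square offspring (before lethality): 1 PP, 2 Pp, 1 pp
The PP genotype is lethal (embryos die); surviving offspring: 2 Pp, 1 pp
Pelger: 2 out of 3 → fraction 2/3
Expected count = 2/3 × 417 = 278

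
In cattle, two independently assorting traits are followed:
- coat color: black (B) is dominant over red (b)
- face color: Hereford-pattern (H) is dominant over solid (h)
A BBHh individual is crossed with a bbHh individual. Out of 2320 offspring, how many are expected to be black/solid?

Dihybrid cross BBHh × bbHh — consider each gene separately:
coat color: BB × bb → 4 Bb → 4 B_ (out of 4)
face color: Hh × Hh → 1 HH, 2 Hh, 1 hh → 3 H_ : 1 hh (out of 4)
Combine (counts out of 4 × 4 = 16): black/Hereford-pattern (B_H_) = 4×3 = 12; black/solid (B_hh) = 4×1 = 4
Phenotype counts (out of 16): 12 black/Hereford-pattern, 4 black/solid
black/solid: 4 out of 16 → fraction 1/4
Expected count = 1/4 × 2320 = 580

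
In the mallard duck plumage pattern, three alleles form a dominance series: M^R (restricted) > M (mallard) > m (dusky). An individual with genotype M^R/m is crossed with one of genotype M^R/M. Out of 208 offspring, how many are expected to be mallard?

Cross: M^R/m × M^R/M
Allele dominance: M^R > M > m
Offspring genotypes: 1 M^R/M^R, 1 M^R/M, 1 M^R/m, 1 M/m
Phenotype counts: 3 restricted, 1 mallard
mallard: 1 out of 4 → fraction 1/4
Expected count = 1/4 × 208 = 52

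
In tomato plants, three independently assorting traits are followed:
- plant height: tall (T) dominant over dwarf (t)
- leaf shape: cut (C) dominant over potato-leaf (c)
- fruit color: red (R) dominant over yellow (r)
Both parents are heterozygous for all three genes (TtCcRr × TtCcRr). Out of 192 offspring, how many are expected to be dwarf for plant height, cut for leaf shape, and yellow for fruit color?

Trihybrid cross: TtCcRr × TtCcRr
Each trait segregates independently with a 3:1 phenotypic ratio, so each gene contributes 3/4 (dominant) or 1/4 (recessive).
Target: dwarf (plant height), cut (leaf shape), yellow (fruit color)
Probability = product of independent per-trait probabilities
= 1/4 × 3/4 × 1/4 = 3/64
Expected count = 3/64 × 192 = 9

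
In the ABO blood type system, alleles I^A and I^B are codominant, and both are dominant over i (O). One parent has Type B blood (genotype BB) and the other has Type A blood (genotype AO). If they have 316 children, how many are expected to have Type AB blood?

Cross: BB × AO
Possible offspring genotypes: 2 AB, 2 BO
Blood type counts: 2 Type AB, 2 Type B
Probability of Type AB: 2/4 = 1/2
Expected count = 1/2 × 316 = 158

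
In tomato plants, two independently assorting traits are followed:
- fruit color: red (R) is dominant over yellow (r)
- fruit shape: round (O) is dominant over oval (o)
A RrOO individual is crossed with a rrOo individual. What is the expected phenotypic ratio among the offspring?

Dihybrid cross RrOO × rrOo — consider each gene separately:
fruit color: Rr × rr → 2 Rr, 2 rr → 2 R_ : 2 rr (out of 4)
fruit shape: OO × Oo → 2 OO, 2 Oo → 4 O_ (out of 4)
Combine (counts out of 4 × 4 = 16): red/round (R_O_) = 2×4 = 8; yellow/round (rrO_) = 2×4 = 8
Phenotype counts (out of 16): 8 red/round, 8 yellow/round
Ratio: 1 red/round : 1 yellow/round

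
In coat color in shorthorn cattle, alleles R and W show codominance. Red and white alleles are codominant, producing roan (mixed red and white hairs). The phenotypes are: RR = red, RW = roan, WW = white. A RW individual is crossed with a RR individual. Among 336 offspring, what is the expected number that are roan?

Punnett square for RW × RR:
Offspring genotypes: 2 RR, 2 RW
Phenotype counts: 2 red, 2 roan
roan: 2 out of 4 → fraction 1/2
Expected count = 1/2 × 336 = 168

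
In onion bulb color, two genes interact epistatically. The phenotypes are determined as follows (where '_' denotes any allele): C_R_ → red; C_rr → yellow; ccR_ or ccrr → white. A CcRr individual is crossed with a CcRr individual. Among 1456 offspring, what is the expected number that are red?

Cross: CcRr × CcRr — consider each gene separately:
C gene: Cc × Cc → 1 CC, 2 Cc, 1 cc → 3 C_ : 1 cc (out of 4)
R gene: Rr × Rr → 1 RR, 2 Rr, 1 rr → 3 R_ : 1 rr (out of 4)
Genotype classes (out of 4 × 4 = 16): C_R_ = 3×3 = 9; C_rr = 3×1 = 3; ccR_ = 1×3 = 3; ccrr = 1×1 = 1
Apply the phenotype rules: C_R_ (9) → red; C_rr (3) → yellow; ccR_ (3) + ccrr (1) → white
Phenotype counts (out of 16): 9 red, 3 yellow, 4 white
red: 9 out of 16 → fraction 9/16
Expected count = 9/16 × 1456 = 819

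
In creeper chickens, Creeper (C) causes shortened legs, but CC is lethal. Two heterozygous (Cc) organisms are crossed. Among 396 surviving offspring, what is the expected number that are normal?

Cross: Cc × Cc
Punnett square offspring (before lethality): 1 CC, 2 Cc, 1 cc
The CC genotype is lethal (embryos die); surviving offspring: 2 Cc, 1 cc
normal: 1 out of 3 → fraction 1/3
Expected count = 1/3 × 396 = 132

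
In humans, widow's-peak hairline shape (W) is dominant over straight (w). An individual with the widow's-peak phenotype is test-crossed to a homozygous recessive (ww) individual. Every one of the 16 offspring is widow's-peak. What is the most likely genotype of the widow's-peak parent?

Test cross: ? × ww
All offspring are widow's-peak.
If the unknown parent were heterozygous (Ww), about half of 16 offspring would be straight; none are. The unknown parent is most likely homozygous dominant (WW).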